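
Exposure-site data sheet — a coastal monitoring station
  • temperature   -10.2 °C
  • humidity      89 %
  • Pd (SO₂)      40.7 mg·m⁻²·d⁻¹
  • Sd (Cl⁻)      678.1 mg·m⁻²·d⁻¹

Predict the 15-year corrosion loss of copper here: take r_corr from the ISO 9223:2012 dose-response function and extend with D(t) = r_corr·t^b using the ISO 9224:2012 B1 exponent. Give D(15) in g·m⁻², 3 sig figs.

copper: f(T) = +0.126·(T−10) [T≤10 °C] = -2.5452
  Pd branch = 0.0053·Pd^0.26·e^(0.059·RH+f) = 0.2079 μm/a
  Cl⁻ term: 0.01025·678.1^0.27·exp(0.036·89+0.049·-10.2) = 0.8904
  sum: 0.2079 + 0.8904 → r_corr = 1.098 μm/a
Power-law: D(15) = r_corr · 15^0.667
  D(15) = 1.098 × 15^0.667 = 1.098 × 6.088 = 6.686 μm
  Mass loss = 6.686 μm × 8.96 g/cm³ = 59.91 g·m⁻²

D(15) = 59.9 g·m⁻²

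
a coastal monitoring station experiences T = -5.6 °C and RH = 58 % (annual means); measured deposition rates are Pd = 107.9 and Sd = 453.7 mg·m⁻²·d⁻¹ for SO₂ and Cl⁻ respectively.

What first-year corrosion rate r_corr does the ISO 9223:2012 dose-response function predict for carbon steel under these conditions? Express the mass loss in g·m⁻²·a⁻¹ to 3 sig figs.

r_corr = 241 g·m⁻²·a⁻¹

carbon steel: f(T) = +0.150·(T−10) [T≤10 °C] = -2.3400
  SO₂ term: 1.77·107.9^0.52·exp(0.02·58-2.3400) = 6.204
  Cl⁻ term: 0.102·453.7^0.62·exp(0.033·58+0.04·-5.6) = 24.53
  sum: 6.204 + 24.53 → r_corr = 30.74 μm/a
Convert to mass loss: 30.74 μm/a × 7.85 g/cm³ = 241.3 g·m⁻²·a⁻¹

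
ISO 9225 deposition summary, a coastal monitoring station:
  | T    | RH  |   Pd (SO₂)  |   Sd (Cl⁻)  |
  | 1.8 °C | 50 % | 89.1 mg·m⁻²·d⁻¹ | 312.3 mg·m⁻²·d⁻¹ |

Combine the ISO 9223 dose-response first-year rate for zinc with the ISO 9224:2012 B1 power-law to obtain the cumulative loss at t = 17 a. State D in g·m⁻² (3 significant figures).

D(17) = 106 g·m⁻²

zinc: f(T) = +0.038·(T−10) [T≤10 °C] = -0.3116
  Pd branch = 0.0129·Pd^0.44·e^(0.046·RH+f) = 0.6793 μm/a
  Cl⁻ term: 0.0175·312.3^0.57·exp(0.008·50+0.085·1.8) = 0.8037
  r_corr = 0.6793 + 0.8037 = 1.483 μm/a
ISO 9224: D(t) = r_corr · t^b with b = 0.813 (zinc, B1)
  D(17) = 1.483 × 17^0.813 = 1.483 × 10.01 = 14.84 μm
  Mass loss = 14.84 μm × 7.14 g/cm³ = 106 g·m⁻²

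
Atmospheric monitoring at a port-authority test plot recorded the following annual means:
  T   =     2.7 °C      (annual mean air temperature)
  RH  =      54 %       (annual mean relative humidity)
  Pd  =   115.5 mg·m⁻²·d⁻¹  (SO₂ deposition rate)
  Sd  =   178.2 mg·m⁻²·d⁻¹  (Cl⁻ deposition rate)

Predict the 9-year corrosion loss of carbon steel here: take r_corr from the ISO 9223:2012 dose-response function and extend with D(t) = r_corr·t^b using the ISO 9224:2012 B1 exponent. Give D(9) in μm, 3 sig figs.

carbon steel: temperature factor f = +0.150·(-7.3) = -1.0950
  sulphur-dioxide contribution → 20.61 μm/a
  chloride contribution → 16.79 μm/a
  ⇒ r_corr(carbon steel) = 37.39 μm/a
ISO 9224: D(t) = r_corr · t^b with b = 0.523 (carbon steel, B1)
  D(9) = 37.39 × 9^0.523 = 37.39 × 3.156 = 118 μm

D(9) = 118 μm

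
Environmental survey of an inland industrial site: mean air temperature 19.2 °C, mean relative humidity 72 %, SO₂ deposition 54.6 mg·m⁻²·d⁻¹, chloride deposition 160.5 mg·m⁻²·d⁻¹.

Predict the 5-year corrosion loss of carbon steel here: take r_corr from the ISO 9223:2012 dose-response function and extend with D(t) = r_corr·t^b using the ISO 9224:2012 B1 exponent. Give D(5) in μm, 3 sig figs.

carbon steel: temperature factor f = -0.054·(9.2) = -0.4968
  Pd branch = 1.77·Pd^0.52·e^(0.02·RH+f) = 36.39 μm/a
  Sd branch = 0.102·Sd^0.62·e^(0.033·RH+0.04·T) = 55.13 μm/a
  sum: 36.39 + 55.13 → r_corr = 91.52 μm/a
Power-law: D(5) = r_corr · 5^0.523
  D(5) = 91.52 × 5^0.523 = 91.52 × 2.32 = 212.4 μm

D(5) = 212 μm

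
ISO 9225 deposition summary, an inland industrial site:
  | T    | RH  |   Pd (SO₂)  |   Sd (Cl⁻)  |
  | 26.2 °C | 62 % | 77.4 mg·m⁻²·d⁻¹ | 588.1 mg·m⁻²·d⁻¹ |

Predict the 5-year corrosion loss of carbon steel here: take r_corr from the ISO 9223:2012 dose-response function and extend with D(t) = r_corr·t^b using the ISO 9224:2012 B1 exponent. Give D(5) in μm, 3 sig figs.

D(5) = 329 μm

carbon steel: temperature factor f = -0.054·(16.2) = -0.8748
  SO₂ term: 1.77·77.4^0.52·exp(0.02·62-0.8748) = 24.48
  Cl⁻ term: 0.102·588.1^0.62·exp(0.033·62+0.04·26.2) = 117.3
  sum: 24.48 + 117.3 → r_corr = 141.8 μm/a
ISO 9224: D(t) = r_corr · t^b with b = 0.523 (carbon steel, B1)
  D(5) = 141.8 × 5^0.523 = 141.8 × 2.32 = 329 μm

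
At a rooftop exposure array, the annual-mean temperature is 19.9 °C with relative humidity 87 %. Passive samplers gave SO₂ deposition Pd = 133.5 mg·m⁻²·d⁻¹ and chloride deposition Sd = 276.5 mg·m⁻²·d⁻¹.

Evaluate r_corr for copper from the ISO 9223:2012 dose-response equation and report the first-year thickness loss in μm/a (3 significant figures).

copper: f(T) = -0.080·(T−10) [T>10 °C] = -0.7920
  sulphur-dioxide contribution → 1.453 μm/a
  chloride contribution → 2.842 μm/a
  total first-year rate 4.295 μm/a

r_corr = 4.30 μm/a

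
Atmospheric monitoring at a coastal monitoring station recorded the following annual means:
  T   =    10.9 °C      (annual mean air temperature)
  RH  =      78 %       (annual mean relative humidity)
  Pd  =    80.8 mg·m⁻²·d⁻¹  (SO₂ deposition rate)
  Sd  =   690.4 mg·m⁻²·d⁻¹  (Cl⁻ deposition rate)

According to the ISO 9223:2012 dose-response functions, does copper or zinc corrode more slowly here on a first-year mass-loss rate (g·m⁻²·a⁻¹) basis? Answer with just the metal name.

copper

copper: f(T) = -0.080·(T−10) [T>10 °C] = -0.0720
  Pd branch = 0.0053·Pd^0.26·e^(0.059·RH+f) = 1.54 μm/a
  Cl⁻ term: 0.01025·690.4^0.27·exp(0.036·78+0.049·10.9) = 1.693
  r_corr = 1.54 + 1.693 = 3.233 μm/a
  mass loss = 3.233 μm/a × 8.96 g/cm³ = 28.97 g·m⁻²·a⁻¹
zinc: f(T) = -0.071·(T−10) [T>10 °C] = -0.0639
  Pd branch = 0.0129·Pd^0.44·e^(0.046·RH+f) = 3.022 μm/a
  Cl⁻ term: 0.0175·690.4^0.57·exp(0.008·78+0.085·10.9) = 3.425
  r_corr = 3.022 + 3.425 = 6.448 μm/a
  mass loss = 6.448 μm/a × 7.14 g/cm³ = 46.04 g·m⁻²·a⁻¹
Ordering by g·m⁻²·a⁻¹: zinc (46) > copper (29)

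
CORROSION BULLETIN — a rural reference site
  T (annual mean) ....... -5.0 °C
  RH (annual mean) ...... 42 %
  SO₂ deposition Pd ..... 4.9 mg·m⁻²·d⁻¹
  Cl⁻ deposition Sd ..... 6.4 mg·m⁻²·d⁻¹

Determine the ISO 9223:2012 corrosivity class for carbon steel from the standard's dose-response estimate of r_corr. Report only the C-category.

carbon steel: T≤10 °C ⇒ hinge +0.150·(-5.0−10) = -2.2500
  Pd branch = 1.77·Pd^0.52·e^(0.02·RH+f) = 0.9875 μm/a
  Cl⁻ term: 0.102·6.4^0.62·exp(0.033·42+0.04·-5.0) = 1.056
  sum: 0.9875 + 1.056 → r_corr = 2.043 μm/a
Category bounds: 1.3…25 μm/a bracket r_corr ⇒ C2

C2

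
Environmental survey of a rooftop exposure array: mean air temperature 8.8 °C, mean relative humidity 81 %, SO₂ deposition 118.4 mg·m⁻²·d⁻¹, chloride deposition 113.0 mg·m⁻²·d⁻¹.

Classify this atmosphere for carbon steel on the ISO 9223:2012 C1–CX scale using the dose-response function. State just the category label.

C5

carbon steel: T≤10 °C ⇒ hinge +0.150·(8.8−10) = -0.1800
  Pd branch = 1.77·Pd^0.52·e^(0.02·RH+f) = 89.43 μm/a
  Sd branch = 0.102·Sd^0.62·e^(0.033·RH+0.04·T) = 39.38 μm/a
  sum: 89.43 + 39.38 → r_corr = 128.8 μm/a
ISO 9223 Table 2 (carbon steel): 80 < 129 ≤ 200 μm/a ⇒ C5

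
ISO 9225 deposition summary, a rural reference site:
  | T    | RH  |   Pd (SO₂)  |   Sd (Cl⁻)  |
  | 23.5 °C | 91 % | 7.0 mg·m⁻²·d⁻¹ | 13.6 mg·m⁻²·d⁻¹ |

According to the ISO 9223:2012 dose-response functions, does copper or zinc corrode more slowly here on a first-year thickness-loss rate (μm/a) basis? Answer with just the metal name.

copper: f(T) = -0.080·(T−10) [T>10 °C] = -1.0800
  sulphur-dioxide contribution → 0.6408 μm/a
  chloride contribution → 1.736 μm/a
  total first-year rate 2.377 μm/a
zinc: temperature factor f = -0.071·(13.5) = -0.9585
  sulphur-dioxide contribution → 0.7658 μm/a
  chloride contribution → 1.183 μm/a
  total first-year rate 1.948 μm/a
Ordering by μm/a: copper (2.38) > zinc (1.95)

zinc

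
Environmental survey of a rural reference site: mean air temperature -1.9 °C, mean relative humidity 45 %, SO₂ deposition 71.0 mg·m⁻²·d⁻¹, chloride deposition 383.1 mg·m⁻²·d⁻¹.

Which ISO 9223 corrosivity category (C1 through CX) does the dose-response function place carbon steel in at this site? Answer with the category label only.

carbon steel: T≤10 °C ⇒ hinge +0.150·(-1.9−10) = -1.7850
  Pd branch = 1.77·Pd^0.52·e^(0.02·RH+f) = 6.703 μm/a
  Sd branch = 0.102·Sd^0.62·e^(0.033·RH+0.04·T) = 16.68 μm/a
  sum: 6.703 + 16.68 → r_corr = 23.38 μm/a
ISO 9223 Table 2 (carbon steel): 1.3 < 23.4 ≤ 25 μm/a ⇒ C2

C2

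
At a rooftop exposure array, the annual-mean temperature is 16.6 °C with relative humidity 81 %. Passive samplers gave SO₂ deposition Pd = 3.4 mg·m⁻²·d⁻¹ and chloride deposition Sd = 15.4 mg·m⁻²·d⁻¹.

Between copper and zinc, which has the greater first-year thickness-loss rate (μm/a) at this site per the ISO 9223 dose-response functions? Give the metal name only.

copper

copper: f(T) = -0.080·(T−10) [T>10 °C] = -0.5280
  sulphur-dioxide contribution → 0.5113 μm/a
  chloride contribution → 0.8933 μm/a
  ⇒ r_corr(copper) = 1.405 μm/a
zinc: temperature factor f = -0.071·(6.6) = -0.4686
  sulphur-dioxide contribution → 0.5743 μm/a
  chloride contribution → 0.6518 μm/a
  ⇒ r_corr(zinc) = 1.226 μm/a
Ordering by μm/a: copper (1.4) > zinc (1.23)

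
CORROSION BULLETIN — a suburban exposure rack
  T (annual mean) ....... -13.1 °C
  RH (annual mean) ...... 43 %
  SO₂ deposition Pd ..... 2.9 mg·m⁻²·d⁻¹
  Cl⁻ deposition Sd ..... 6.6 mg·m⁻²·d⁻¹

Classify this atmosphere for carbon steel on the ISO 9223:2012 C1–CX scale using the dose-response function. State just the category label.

C1

carbon steel: f(T) = +0.150·(T−10) [T≤10 °C] = -3.4650
  SO₂ term: 1.77·2.9^0.52·exp(0.02·43-3.4650) = 0.2276
  Cl⁻ term: 0.102·6.6^0.62·exp(0.033·43+0.04·-13.1) = 0.8043
  sum: 0.2276 + 0.8043 → r_corr = 1.032 μm/a
ISO 9223 Table 2 (carbon steel): 0 < 1.03 ≤ 1.3 μm/a ⇒ C1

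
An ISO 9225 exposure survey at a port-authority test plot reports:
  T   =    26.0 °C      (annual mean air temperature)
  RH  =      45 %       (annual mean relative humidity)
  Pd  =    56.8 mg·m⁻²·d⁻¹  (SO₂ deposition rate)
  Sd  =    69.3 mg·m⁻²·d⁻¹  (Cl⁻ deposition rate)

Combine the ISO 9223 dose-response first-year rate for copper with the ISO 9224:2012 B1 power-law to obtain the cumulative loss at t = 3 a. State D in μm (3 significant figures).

copper: T>10 °C ⇒ hinge -0.080·(26.0−10) = -1.2800
  SO₂ term: 0.0053·56.8^0.26·exp(0.059·45-1.2800) = 0.05992
  Sd branch = 0.01025·Sd^0.27·e^(0.036·RH+0.049·T) = 0.5815 μm/a
  r_corr = 0.05992 + 0.5815 = 0.6414 μm/a
ISO 9224: D(t) = r_corr · t^b with b = 0.667 (copper, B1)
  D(3) = 0.6414 × 3^0.667 = 0.6414 × 2.081 = 1.335 μm

D(3) = 1.33 μm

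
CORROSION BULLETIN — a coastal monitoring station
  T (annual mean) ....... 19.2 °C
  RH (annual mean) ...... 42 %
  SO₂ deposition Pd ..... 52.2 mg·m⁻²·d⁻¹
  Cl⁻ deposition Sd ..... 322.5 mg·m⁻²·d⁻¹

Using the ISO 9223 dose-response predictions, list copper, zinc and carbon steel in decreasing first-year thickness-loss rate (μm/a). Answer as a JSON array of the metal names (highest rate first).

copper: temperature factor f = -0.080·(9.2) = -0.7360
  Pd branch = 0.0053·Pd^0.26·e^(0.059·RH+f) = 0.08461 μm/a
  Sd branch = 0.01025·Sd^0.27·e^(0.036·RH+0.049·T) = 0.5666 μm/a
  r_corr = 0.08461 + 0.5666 = 0.6512 μm/a
zinc: temperature factor f = -0.071·(9.2) = -0.6532
  SO₂ term: 0.0129·52.2^0.44·exp(0.046·42-0.6532) = 0.2641
  Sd branch = 0.0175·Sd^0.57·e^(0.008·RH+0.085·T) = 3.37 μm/a
  r_corr = 0.2641 + 3.37 = 3.634 μm/a
carbon steel: f(T) = -0.054·(T−10) [T>10 °C] = -0.4968
  SO₂ term: 1.77·52.2^0.52·exp(0.02·42-0.4968) = 19.51
  Sd branch = 0.102·Sd^0.62·e^(0.033·RH+0.04·T) = 31.58 μm/a
  sum: 19.51 + 31.58 → r_corr = 51.08 μm/a
Ordering by μm/a: carbon steel (51.1) > zinc (3.63) > copper (0.651)

["carbon steel", "zinc", "copper"]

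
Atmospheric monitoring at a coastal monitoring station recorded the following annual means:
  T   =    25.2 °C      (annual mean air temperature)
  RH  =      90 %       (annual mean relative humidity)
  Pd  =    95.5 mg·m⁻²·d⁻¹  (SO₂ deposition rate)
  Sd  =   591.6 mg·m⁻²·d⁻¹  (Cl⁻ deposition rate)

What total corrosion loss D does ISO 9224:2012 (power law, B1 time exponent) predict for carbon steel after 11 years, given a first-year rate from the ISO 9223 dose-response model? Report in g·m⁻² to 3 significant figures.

D(11) = 9.23e+03 g·m⁻²

carbon steel: f(T) = -0.054·(T−10) [T>10 °C] = -0.8208
  Pd branch = 1.77·Pd^0.52·e^(0.02·RH+f) = 50.45 μm/a
  Cl⁻ term: 0.102·591.6^0.62·exp(0.033·90+0.04·25.2) = 285
  sum: 50.45 + 285 → r_corr = 335.5 μm/a
Power-law: D(11) = r_corr · 11^0.523
  D(11) = 335.5 × 11^0.523 = 335.5 × 3.505 = 1176 μm
  Mass loss = 1176 μm × 7.85 g/cm³ = 9229 g·m⁻²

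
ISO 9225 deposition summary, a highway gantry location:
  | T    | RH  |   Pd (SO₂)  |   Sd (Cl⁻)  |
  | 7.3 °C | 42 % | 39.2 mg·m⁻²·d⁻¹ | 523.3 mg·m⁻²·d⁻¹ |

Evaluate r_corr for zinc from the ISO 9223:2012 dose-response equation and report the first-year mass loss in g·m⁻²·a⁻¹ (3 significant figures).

r_corr = 14.4 g·m⁻²·a⁻¹

zinc: f(T) = +0.038·(T−10) [T≤10 °C] = -0.1026
  SO₂ term: 0.0129·39.2^0.44·exp(0.046·42-0.1026) = 0.4038
  Sd branch = 0.0175·Sd^0.57·e^(0.008·RH+0.085·T) = 1.615 μm/a
  r_corr = 0.4038 + 1.615 = 2.019 μm/a
Convert to mass loss: 2.019 μm/a × 7.14 g/cm³ = 14.41 g·m⁻²·a⁻¹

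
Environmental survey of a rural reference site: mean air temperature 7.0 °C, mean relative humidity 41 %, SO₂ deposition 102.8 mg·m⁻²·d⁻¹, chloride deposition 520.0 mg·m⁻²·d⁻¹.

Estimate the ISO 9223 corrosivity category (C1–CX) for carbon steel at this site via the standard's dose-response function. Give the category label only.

C4

carbon steel: f(T) = +0.150·(T−10) [T≤10 °C] = -0.4500
  Pd branch = 1.77·Pd^0.52·e^(0.02·RH+f) = 28.5 μm/a
  Cl⁻ term: 0.102·520.0^0.62·exp(0.033·41+0.04·7.0) = 25.22
  sum: 28.5 + 25.22 → r_corr = 53.72 μm/a
Category bounds: 50…80 μm/a bracket r_corr ⇒ C4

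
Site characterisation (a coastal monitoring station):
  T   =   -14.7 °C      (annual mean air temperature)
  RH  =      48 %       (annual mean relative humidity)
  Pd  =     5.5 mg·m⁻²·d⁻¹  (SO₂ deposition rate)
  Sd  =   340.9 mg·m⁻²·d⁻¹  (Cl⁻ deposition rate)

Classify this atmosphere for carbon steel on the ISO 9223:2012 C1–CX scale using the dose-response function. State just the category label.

carbon steel: T≤10 °C ⇒ hinge +0.150·(-14.7−10) = -3.7050
  SO₂ term: 1.77·5.5^0.52·exp(0.02·48-3.7050) = 0.2759
  Sd branch = 0.102·Sd^0.62·e^(0.033·RH+0.04·T) = 10.27 μm/a
  r_corr = 0.2759 + 10.27 = 10.54 μm/a
10.5 μm/a falls in (1.3, 25] for carbon steel → category C2

C2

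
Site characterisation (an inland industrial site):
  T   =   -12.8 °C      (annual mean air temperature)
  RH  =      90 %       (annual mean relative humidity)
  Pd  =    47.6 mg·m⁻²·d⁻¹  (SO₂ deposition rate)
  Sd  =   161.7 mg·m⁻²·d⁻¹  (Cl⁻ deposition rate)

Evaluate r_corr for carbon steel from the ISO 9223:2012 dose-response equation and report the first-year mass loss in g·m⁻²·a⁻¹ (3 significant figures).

carbon steel: temperature factor f = +0.150·(-22.8) = -3.4200
  sulphur-dioxide contribution → 2.611 μm/a
  chloride contribution → 27.89 μm/a
  total first-year rate 30.5 μm/a
Convert to mass loss: 30.5 μm/a × 7.85 g/cm³ = 239.5 g·m⁻²·a⁻¹

r_corr = 239 g·m⁻²·a⁻¹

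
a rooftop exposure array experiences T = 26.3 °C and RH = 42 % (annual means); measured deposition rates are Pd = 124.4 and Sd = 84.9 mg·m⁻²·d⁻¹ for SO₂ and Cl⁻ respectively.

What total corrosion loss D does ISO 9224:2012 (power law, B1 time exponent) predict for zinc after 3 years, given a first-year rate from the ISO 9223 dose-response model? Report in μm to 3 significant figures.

D(3) = 7.61 μm

zinc: temperature factor f = -0.071·(16.3) = -1.1573
  Pd branch = 0.0129·Pd^0.44·e^(0.046·RH+f) = 0.2338 μm/a
  Cl⁻ term: 0.0175·84.9^0.57·exp(0.008·42+0.085·26.3) = 2.879
  sum: 0.2338 + 2.879 → r_corr = 3.113 μm/a
Power-law: D(3) = r_corr · 3^0.813
  D(3) = 3.113 × 3^0.813 = 3.113 × 2.443 = 7.605 μm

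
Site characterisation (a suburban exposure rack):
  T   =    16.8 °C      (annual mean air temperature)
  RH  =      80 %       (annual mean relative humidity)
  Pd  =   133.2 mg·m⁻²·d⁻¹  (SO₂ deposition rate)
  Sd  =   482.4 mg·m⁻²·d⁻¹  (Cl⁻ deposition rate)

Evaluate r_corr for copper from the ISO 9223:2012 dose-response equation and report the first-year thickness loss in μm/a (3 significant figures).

r_corr = 3.44 μm/a

copper: T>10 °C ⇒ hinge -0.080·(16.8−10) = -0.5440
  SO₂ term: 0.0053·133.2^0.26·exp(0.059·80-0.5440) = 1.231
  Cl⁻ term: 0.01025·482.4^0.27·exp(0.036·80+0.049·16.8) = 2.206
  r_corr = 1.231 + 2.206 = 3.437 μm/a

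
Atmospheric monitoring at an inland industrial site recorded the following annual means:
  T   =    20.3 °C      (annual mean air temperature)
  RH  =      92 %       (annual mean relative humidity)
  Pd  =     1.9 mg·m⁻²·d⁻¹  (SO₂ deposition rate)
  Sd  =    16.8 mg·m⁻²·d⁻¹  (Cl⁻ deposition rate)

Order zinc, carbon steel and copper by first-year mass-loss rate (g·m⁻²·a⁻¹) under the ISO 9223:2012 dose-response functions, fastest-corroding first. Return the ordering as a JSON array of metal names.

zinc: T>10 °C ⇒ hinge -0.071·(20.3−10) = -0.7313
  sulphur-dioxide contribution → 0.567 μm/a
  chloride contribution → 1.024 μm/a
  ⇒ r_corr(zinc) = 1.591 μm/a
  mass loss = 1.591 μm/a × 7.14 g/cm³ = 11.36 g·m⁻²·a⁻¹
carbon steel: f(T) = -0.054·(T−10) [T>10 °C] = -0.5562
  sulphur-dioxide contribution → 8.922 μm/a
  chloride contribution → 27.51 μm/a
  total first-year rate 36.43 μm/a
  mass loss = 36.43 μm/a × 7.85 g/cm³ = 286 g·m⁻²·a⁻¹
copper: f(T) = -0.080·(T−10) [T>10 °C] = -0.8240
  sulphur-dioxide contribution → 0.6255 μm/a
  chloride contribution → 1.629 μm/a
  total first-year rate 2.255 μm/a
  mass loss = 2.255 μm/a × 8.96 g/cm³ = 20.2 g·m⁻²·a⁻¹
Ordering by g·m⁻²·a⁻¹: carbon steel (286) > copper (20.2) > zinc (11.4)

["carbon steel", "copper", "zinc"]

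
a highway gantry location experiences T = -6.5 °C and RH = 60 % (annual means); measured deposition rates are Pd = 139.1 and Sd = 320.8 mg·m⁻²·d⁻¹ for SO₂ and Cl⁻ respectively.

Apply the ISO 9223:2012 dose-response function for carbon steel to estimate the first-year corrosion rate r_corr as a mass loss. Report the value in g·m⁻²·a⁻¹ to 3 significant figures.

carbon steel: T≤10 °C ⇒ hinge +0.150·(-6.5−10) = -2.4750
  SO₂ term: 1.77·139.1^0.52·exp(0.02·60-2.4750) = 6.438
  Sd branch = 0.102·Sd^0.62·e^(0.033·RH+0.04·T) = 20.39 μm/a
  sum: 6.438 + 20.39 → r_corr = 26.83 μm/a
Convert to mass loss: 26.83 μm/a × 7.85 g/cm³ = 210.6 g·m⁻²·a⁻¹

r_corr = 211 g·m⁻²·a⁻¹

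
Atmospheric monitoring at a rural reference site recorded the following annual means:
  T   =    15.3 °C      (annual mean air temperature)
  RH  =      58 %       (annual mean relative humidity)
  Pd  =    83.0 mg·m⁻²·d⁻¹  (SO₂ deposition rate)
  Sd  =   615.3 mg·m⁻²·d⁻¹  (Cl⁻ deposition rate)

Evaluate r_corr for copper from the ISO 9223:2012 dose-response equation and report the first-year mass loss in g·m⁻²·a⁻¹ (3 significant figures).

copper: temperature factor f = -0.080·(5.3) = -0.4240
  sulphur-dioxide contribution → 0.3352 μm/a
  chloride contribution → 0.9912 μm/a
  ⇒ r_corr(copper) = 1.326 μm/a
Convert to mass loss: 1.326 μm/a × 8.96 g/cm³ = 11.88 g·m⁻²·a⁻¹

r_corr = 11.9 g·m⁻²·a⁻¹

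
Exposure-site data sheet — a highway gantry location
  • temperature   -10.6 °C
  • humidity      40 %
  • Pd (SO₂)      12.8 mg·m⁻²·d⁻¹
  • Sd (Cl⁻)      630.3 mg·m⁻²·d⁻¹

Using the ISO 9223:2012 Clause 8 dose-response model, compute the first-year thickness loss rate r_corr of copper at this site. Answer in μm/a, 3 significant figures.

r_corr = 0.155 μm/a

copper: f(T) = +0.126·(T−10) [T≤10 °C] = -2.5956
  sulphur-dioxide contribution → 0.008125 μm/a
  chloride contribution → 0.1467 μm/a
  total first-year rate 0.1548 μm/a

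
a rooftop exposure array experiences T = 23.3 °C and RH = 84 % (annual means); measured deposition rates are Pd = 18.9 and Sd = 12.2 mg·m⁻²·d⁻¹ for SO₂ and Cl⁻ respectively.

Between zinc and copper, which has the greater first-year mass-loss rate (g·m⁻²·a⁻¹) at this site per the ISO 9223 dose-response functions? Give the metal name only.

copper

zinc: temperature factor f = -0.071·(13.3) = -0.9443
  SO₂ term: 0.0129·18.9^0.44·exp(0.046·84-0.9443) = 0.8715
  Sd branch = 0.0175·Sd^0.57·e^(0.008·RH+0.085·T) = 1.033 μm/a
  sum: 0.8715 + 1.033 → r_corr = 1.905 μm/a
  mass loss = 1.905 μm/a × 7.14 g/cm³ = 13.6 g·m⁻²·a⁻¹
copper: f(T) = -0.080·(T−10) [T>10 °C] = -1.0640
  Pd branch = 0.0053·Pd^0.26·e^(0.059·RH+f) = 0.5577 μm/a
  Sd branch = 0.01025·Sd^0.27·e^(0.036·RH+0.049·T) = 1.298 μm/a
  sum: 0.5577 + 1.298 → r_corr = 1.855 μm/a
  mass loss = 1.855 μm/a × 8.96 g/cm³ = 16.62 g·m⁻²·a⁻¹
Ordering by g·m⁻²·a⁻¹: copper (16.6) > zinc (13.6)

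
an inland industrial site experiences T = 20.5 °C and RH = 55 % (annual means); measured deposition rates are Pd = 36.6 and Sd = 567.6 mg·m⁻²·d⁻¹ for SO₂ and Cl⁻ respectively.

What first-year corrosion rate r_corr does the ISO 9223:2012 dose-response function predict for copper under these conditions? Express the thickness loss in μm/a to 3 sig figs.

copper: temperature factor f = -0.080·(10.5) = -0.8400
  SO₂ term: 0.0053·36.6^0.26·exp(0.059·55-0.8400) = 0.1497
  Cl⁻ term: 0.01025·567.6^0.27·exp(0.036·55+0.049·20.5) = 1.123
  sum: 0.1497 + 1.123 → r_corr = 1.273 μm/a

r_corr = 1.27 μm/a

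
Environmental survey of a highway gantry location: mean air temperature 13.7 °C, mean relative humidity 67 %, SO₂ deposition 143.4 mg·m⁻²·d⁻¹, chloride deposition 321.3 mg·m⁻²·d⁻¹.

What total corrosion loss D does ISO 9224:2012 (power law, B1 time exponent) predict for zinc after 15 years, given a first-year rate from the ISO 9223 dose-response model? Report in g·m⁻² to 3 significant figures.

D(15) = 290 g·m⁻²

zinc: f(T) = -0.071·(T−10) [T>10 °C] = -0.2627
  Pd branch = 0.0129·Pd^0.44·e^(0.046·RH+f) = 1.923 μm/a
  Sd branch = 0.0175·Sd^0.57·e^(0.008·RH+0.085·T) = 2.573 μm/a
  sum: 1.923 + 2.573 → r_corr = 4.496 μm/a
Long-term exponent b (ISO 9224 Table 2, B1) = 0.813
  D(15) = 4.496 × 15^0.813 = 4.496 × 9.04 = 40.64 μm
  Mass loss = 40.64 μm × 7.14 g/cm³ = 290.2 g·m⁻²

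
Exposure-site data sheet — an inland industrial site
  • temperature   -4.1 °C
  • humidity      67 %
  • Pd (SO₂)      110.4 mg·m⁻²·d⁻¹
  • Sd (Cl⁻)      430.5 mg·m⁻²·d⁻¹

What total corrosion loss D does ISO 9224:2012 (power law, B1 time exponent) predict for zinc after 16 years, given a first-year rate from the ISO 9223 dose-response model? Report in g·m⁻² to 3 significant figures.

D(16) = 134 g·m⁻²

zinc: temperature factor f = +0.038·(-14.1) = -0.5358
  sulphur-dioxide contribution → 1.304 μm/a
  chloride contribution → 0.6696 μm/a
  ⇒ r_corr(zinc) = 1.974 μm/a
Power-law: D(16) = r_corr · 16^0.813
  D(16) = 1.974 × 16^0.813 = 1.974 × 9.527 = 18.8 μm
  Mass loss = 18.8 μm × 7.14 g/cm³ = 134.3 g·m⁻²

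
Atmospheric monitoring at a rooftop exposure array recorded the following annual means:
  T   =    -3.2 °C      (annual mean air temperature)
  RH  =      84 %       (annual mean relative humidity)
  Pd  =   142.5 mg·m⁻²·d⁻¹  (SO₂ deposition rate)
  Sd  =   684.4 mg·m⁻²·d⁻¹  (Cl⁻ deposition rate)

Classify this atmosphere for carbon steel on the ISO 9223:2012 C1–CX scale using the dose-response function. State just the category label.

carbon steel: T≤10 °C ⇒ hinge +0.150·(-3.2−10) = -1.9800
  sulphur-dioxide contribution → 17.28 μm/a
  chloride contribution → 82.18 μm/a
  total first-year rate 99.47 μm/a
99.5 μm/a falls in (80, 200] for carbon steel → category C5

C5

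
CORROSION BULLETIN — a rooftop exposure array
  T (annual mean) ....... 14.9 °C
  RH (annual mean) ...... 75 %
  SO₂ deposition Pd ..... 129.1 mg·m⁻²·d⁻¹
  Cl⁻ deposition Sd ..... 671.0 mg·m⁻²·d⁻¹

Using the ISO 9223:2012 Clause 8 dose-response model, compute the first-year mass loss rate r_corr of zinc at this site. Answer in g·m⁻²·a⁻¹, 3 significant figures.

r_corr = 50.4 g·m⁻²·a⁻¹

zinc: f(T) = -0.071·(T−10) [T>10 °C] = -0.3479
  sulphur-dioxide contribution → 2.436 μm/a
  chloride contribution → 4.623 μm/a
  total first-year rate 7.058 μm/a
Convert to mass loss: 7.058 μm/a × 7.14 g/cm³ = 50.4 g·m⁻²·a⁻¹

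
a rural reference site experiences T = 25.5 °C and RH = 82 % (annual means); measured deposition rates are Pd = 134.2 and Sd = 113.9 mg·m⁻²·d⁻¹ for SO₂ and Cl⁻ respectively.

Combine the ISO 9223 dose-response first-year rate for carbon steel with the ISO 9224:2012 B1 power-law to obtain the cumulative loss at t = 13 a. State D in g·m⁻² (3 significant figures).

carbon steel: f(T) = -0.054·(T−10) [T>10 °C] = -0.8370
  sulphur-dioxide contribution → 50.48 μm/a
  chloride contribution → 79.77 μm/a
  total first-year rate 130.3 μm/a
ISO 9224: D(t) = r_corr · t^b with b = 0.523 (carbon steel, B1)
  D(13) = 130.3 × 13^0.523 = 130.3 × 3.825 = 498.2 μm
  Mass loss = 498.2 μm × 7.85 g/cm³ = 3911 g·m⁻²

D(13) = 3.91e+03 g·m⁻²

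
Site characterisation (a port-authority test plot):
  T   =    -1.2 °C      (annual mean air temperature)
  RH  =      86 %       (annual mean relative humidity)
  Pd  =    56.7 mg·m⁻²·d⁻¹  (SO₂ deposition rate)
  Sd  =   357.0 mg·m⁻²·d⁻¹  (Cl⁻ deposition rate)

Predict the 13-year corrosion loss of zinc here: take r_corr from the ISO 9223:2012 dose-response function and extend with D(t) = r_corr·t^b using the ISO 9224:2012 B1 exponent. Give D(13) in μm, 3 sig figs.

zinc: T≤10 °C ⇒ hinge +0.038·(-1.2−10) = -0.4256
  sulphur-dioxide contribution → 2.603 μm/a
  chloride contribution → 0.8965 μm/a
  total first-year rate 3.499 μm/a
Long-term exponent b (ISO 9224 Table 2, B1) = 0.813
  D(13) = 3.499 × 13^0.813 = 3.499 × 8.047 = 28.16 μm

D(13) = 28.2 μm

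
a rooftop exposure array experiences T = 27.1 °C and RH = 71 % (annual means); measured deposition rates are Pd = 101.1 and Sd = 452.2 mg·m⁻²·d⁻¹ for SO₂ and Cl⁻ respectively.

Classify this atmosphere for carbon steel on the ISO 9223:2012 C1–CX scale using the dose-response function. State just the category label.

carbon steel: T>10 °C ⇒ hinge -0.054·(27.1−10) = -0.9234
  SO₂ term: 1.77·101.1^0.52·exp(0.02·71-0.9234) = 32.07
  Sd branch = 0.102·Sd^0.62·e^(0.033·RH+0.04·T) = 139.1 μm/a
  r_corr = 32.07 + 139.1 = 171.1 μm/a
Category bounds: 80…200 μm/a bracket r_corr ⇒ C5

C5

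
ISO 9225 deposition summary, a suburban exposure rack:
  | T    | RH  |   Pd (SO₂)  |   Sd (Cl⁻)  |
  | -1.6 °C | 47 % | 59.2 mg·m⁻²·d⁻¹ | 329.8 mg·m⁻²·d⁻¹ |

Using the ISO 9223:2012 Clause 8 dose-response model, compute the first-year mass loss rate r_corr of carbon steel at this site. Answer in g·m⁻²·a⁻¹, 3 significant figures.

r_corr = 181 g·m⁻²·a⁻¹

carbon steel: T≤10 °C ⇒ hinge +0.150·(-1.6−10) = -1.7400
  Pd branch = 1.77·Pd^0.52·e^(0.02·RH+f) = 6.64 μm/a
  Cl⁻ term: 0.102·329.8^0.62·exp(0.033·47+0.04·-1.6) = 16.43
  sum: 6.64 + 16.43 → r_corr = 23.07 μm/a
Convert to mass loss: 23.07 μm/a × 7.85 g/cm³ = 181.1 g·m⁻²·a⁻¹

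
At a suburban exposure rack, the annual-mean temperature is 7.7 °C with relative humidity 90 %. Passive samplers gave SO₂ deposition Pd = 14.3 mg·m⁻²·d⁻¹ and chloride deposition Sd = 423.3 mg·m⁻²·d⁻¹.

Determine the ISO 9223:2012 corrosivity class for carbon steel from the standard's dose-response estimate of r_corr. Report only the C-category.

C5

carbon steel: f(T) = +0.150·(T−10) [T≤10 °C] = -0.3450
  SO₂ term: 1.77·14.3^0.52·exp(0.02·90-0.3450) = 30.24
  Cl⁻ term: 0.102·423.3^0.62·exp(0.033·90+0.04·7.7) = 115
  sum: 30.24 + 115 → r_corr = 145.3 μm/a
145 μm/a falls in (80, 200] for carbon steel → category C5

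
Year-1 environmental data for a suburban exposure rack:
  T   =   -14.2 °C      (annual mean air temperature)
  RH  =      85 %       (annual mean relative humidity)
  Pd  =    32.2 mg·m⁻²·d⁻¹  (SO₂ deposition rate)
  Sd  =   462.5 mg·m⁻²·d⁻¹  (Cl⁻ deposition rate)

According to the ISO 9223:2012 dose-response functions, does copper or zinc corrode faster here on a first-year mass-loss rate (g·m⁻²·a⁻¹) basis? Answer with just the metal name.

copper: f(T) = +0.126·(T−10) [T≤10 °C] = -3.0492
  Pd branch = 0.0053·Pd^0.26·e^(0.059·RH+f) = 0.09334 μm/a
  Cl⁻ term: 0.01025·462.5^0.27·exp(0.036·85+0.049·-14.2) = 0.5716
  sum: 0.09334 + 0.5716 → r_corr = 0.6649 μm/a
  mass loss = 0.6649 μm/a × 8.96 g/cm³ = 5.957 g·m⁻²·a⁻¹
zinc: temperature factor f = +0.038·(-24.2) = -0.9196
  SO₂ term: 0.0129·32.2^0.44·exp(0.046·85-0.9196) = 1.182
  Sd branch = 0.0175·Sd^0.57·e^(0.008·RH+0.085·T) = 0.3414 μm/a
  r_corr = 1.182 + 0.3414 = 1.524 μm/a
  mass loss = 1.524 μm/a × 7.14 g/cm³ = 10.88 g·m⁻²·a⁻¹
Ordering by g·m⁻²·a⁻¹: zinc (10.9) > copper (5.96)

zinc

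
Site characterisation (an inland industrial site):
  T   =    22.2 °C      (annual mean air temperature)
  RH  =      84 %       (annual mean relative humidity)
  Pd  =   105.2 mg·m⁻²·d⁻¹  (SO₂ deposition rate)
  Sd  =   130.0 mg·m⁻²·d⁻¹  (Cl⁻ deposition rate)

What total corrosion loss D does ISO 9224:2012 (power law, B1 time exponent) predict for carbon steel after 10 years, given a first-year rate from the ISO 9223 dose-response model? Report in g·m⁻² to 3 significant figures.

D(10) = 3.57e+03 g·m⁻²

carbon steel: f(T) = -0.054·(T−10) [T>10 °C] = -0.6588
  Pd branch = 1.77·Pd^0.52·e^(0.02·RH+f) = 55.33 μm/a
  Cl⁻ term: 0.102·130.0^0.62·exp(0.033·84+0.04·22.2) = 81.05
  r_corr = 55.33 + 81.05 = 136.4 μm/a
ISO 9224: D(t) = r_corr · t^b with b = 0.523 (carbon steel, B1)
  D(10) = 136.4 × 10^0.523 = 136.4 × 3.334 = 454.7 μm
  Mass loss = 454.7 μm × 7.85 g/cm³ = 3570 g·m⁻²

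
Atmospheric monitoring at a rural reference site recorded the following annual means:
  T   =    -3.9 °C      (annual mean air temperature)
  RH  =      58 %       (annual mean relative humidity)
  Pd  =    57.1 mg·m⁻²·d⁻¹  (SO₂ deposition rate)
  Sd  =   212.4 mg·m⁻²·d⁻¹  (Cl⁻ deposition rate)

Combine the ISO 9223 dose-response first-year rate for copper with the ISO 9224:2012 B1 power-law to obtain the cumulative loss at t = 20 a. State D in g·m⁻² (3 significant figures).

copper: T≤10 °C ⇒ hinge +0.126·(-3.9−10) = -1.7514
  Pd branch = 0.0053·Pd^0.26·e^(0.059·RH+f) = 0.08064 μm/a
  Sd branch = 0.01025·Sd^0.27·e^(0.036·RH+0.049·T) = 0.2903 μm/a
  sum: 0.08064 + 0.2903 → r_corr = 0.371 μm/a
Long-term exponent b (ISO 9224 Table 2, B1) = 0.667
  D(20) = 0.371 × 20^0.667 = 0.371 × 7.375 = 2.736 μm
  Mass loss = 2.736 μm × 8.96 g/cm³ = 24.51 g·m⁻²

D(20) = 24.5 g·m⁻²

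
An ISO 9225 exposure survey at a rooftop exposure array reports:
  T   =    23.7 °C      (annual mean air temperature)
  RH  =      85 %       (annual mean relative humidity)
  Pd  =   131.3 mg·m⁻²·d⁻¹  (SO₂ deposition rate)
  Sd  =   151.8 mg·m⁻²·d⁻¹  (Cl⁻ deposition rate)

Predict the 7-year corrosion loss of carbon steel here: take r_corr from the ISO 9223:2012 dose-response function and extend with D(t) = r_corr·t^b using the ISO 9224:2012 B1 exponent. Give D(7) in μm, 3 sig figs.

D(7) = 433 μm

carbon steel: T>10 °C ⇒ hinge -0.054·(23.7−10) = -0.7398
  sulphur-dioxide contribution → 58.41 μm/a
  chloride contribution → 97.93 μm/a
  total first-year rate 156.3 μm/a
Long-term exponent b (ISO 9224 Table 2, B1) = 0.523
  D(7) = 156.3 × 7^0.523 = 156.3 × 2.767 = 432.6 μm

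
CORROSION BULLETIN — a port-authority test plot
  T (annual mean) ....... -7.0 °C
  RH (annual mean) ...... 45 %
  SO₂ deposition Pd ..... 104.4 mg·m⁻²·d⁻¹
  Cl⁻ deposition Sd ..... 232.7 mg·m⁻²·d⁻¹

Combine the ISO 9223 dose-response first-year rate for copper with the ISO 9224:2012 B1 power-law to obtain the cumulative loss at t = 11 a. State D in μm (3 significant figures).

copper: f(T) = +0.126·(T−10) [T≤10 °C] = -2.1420
  sulphur-dioxide contribution → 0.02964 μm/a
  chloride contribution → 0.1601 μm/a
  total first-year rate 0.1897 μm/a
ISO 9224: D(t) = r_corr · t^b with b = 0.667 (copper, B1)
  D(11) = 0.1897 × 11^0.667 = 0.1897 × 4.95 = 0.9392 μm

D(11) = 0.939 μm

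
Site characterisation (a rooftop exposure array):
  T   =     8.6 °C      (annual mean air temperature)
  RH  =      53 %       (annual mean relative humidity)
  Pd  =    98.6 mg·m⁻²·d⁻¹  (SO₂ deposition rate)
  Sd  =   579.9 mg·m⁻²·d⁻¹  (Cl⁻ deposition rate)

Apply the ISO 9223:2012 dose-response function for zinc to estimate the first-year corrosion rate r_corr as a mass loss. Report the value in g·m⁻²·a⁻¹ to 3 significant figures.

zinc: f(T) = +0.038·(T−10) [T≤10 °C] = -0.0532
  Pd branch = 0.0129·Pd^0.44·e^(0.046·RH+f) = 1.056 μm/a
  Sd branch = 0.0175·Sd^0.57·e^(0.008·RH+0.085·T) = 2.088 μm/a
  sum: 1.056 + 2.088 → r_corr = 3.144 μm/a
Convert to mass loss: 3.144 μm/a × 7.14 g/cm³ = 22.45 g·m⁻²·a⁻¹

r_corr = 22.4 g·m⁻²·a⁻¹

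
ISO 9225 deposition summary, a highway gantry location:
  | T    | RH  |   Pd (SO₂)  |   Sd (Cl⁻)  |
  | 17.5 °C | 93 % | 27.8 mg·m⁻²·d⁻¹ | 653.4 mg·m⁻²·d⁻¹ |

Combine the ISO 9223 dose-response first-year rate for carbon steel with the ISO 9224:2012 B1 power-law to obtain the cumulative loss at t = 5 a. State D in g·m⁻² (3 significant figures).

carbon steel: T>10 °C ⇒ hinge -0.054·(17.5−10) = -0.4050
  SO₂ term: 1.77·27.8^0.52·exp(0.02·93-0.4050) = 42.73
  Sd branch = 0.102·Sd^0.62·e^(0.033·RH+0.04·T) = 246 μm/a
  sum: 42.73 + 246 → r_corr = 288.7 μm/a
Long-term exponent b (ISO 9224 Table 2, B1) = 0.523
  D(5) = 288.7 × 5^0.523 = 288.7 × 2.32 = 669.9 μm
  Mass loss = 669.9 μm × 7.85 g/cm³ = 5259 g·m⁻²

D(5) = 5.26e+03 g·m⁻²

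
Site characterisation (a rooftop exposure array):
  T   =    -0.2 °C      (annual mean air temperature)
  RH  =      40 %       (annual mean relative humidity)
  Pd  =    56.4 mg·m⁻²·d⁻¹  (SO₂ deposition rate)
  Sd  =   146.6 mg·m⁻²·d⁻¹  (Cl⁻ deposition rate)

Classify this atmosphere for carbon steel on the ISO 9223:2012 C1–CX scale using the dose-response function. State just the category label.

carbon steel: f(T) = +0.150·(T−10) [T≤10 °C] = -1.5300
  Pd branch = 1.77·Pd^0.52·e^(0.02·RH+f) = 6.944 μm/a
  Sd branch = 0.102·Sd^0.62·e^(0.033·RH+0.04·T) = 8.344 μm/a
  r_corr = 6.944 + 8.344 = 15.29 μm/a
ISO 9223 Table 2 (carbon steel): 1.3 < 15.3 ≤ 25 μm/a ⇒ C2

C2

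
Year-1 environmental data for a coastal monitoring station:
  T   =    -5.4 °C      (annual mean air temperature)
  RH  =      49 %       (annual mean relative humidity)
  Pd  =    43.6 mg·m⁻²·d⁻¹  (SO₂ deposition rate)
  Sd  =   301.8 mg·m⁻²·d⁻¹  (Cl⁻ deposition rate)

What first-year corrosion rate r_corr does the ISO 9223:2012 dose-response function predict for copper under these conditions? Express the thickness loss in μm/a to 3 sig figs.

r_corr = 0.251 μm/a

copper: f(T) = +0.126·(T−10) [T≤10 °C] = -1.9404
  SO₂ term: 0.0053·43.6^0.26·exp(0.059·49-1.9404) = 0.03659
  Cl⁻ term: 0.01025·301.8^0.27·exp(0.036·49+0.049·-5.4) = 0.2145
  sum: 0.03659 + 0.2145 → r_corr = 0.2511 μm/a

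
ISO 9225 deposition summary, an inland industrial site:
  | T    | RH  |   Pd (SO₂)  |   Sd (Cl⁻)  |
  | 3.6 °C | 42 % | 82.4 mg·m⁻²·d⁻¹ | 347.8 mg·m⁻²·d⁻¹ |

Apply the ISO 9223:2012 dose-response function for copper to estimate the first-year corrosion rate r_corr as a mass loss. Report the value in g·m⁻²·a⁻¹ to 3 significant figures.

r_corr = 3.21 g·m⁻²·a⁻¹

copper: f(T) = +0.126·(T−10) [T≤10 °C] = -0.8064
  sulphur-dioxide contribution → 0.08879 μm/a
  chloride contribution → 0.2692 μm/a
  ⇒ r_corr(copper) = 0.358 μm/a
Convert to mass loss: 0.358 μm/a × 8.96 g/cm³ = 3.208 g·m⁻²·a⁻¹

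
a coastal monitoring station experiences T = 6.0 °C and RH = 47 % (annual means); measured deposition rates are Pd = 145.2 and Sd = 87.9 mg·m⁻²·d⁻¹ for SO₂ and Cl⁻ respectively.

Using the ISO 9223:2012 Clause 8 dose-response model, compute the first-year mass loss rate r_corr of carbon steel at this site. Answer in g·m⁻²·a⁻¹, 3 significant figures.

r_corr = 337 g·m⁻²·a⁻¹

carbon steel: temperature factor f = +0.150·(-4.0) = -0.6000
  Pd branch = 1.77·Pd^0.52·e^(0.02·RH+f) = 33.1 μm/a
  Cl⁻ term: 0.102·87.9^0.62·exp(0.033·47+0.04·6.0) = 9.811
  r_corr = 33.1 + 9.811 = 42.91 μm/a
Convert to mass loss: 42.91 μm/a × 7.85 g/cm³ = 336.9 g·m⁻²·a⁻¹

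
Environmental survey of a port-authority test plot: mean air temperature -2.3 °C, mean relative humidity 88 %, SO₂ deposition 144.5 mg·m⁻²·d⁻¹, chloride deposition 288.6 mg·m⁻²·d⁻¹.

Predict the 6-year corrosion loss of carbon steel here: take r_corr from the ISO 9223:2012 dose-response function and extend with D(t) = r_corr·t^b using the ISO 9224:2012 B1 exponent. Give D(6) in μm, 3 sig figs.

D(6) = 200 μm

carbon steel: T≤10 °C ⇒ hinge +0.150·(-2.3−10) = -1.8450
  Pd branch = 1.77·Pd^0.52·e^(0.02·RH+f) = 21.59 μm/a
  Cl⁻ term: 0.102·288.6^0.62·exp(0.033·88+0.04·-2.3) = 56.91
  sum: 21.59 + 56.91 → r_corr = 78.5 μm/a
Long-term exponent b (ISO 9224 Table 2, B1) = 0.523
  D(6) = 78.5 × 6^0.523 = 78.5 × 2.553 = 200.4 μm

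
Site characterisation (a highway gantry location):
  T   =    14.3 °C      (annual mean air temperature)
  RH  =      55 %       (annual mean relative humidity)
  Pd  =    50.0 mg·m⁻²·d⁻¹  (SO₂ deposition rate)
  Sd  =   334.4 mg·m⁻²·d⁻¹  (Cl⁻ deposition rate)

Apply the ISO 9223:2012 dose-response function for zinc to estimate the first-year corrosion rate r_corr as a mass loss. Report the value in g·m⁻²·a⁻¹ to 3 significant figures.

r_corr = 22.7 g·m⁻²·a⁻¹

zinc: T>10 °C ⇒ hinge -0.071·(14.3−10) = -0.3053
  sulphur-dioxide contribution → 0.6673 μm/a
  chloride contribution → 2.517 μm/a
  ⇒ r_corr(zinc) = 3.184 μm/a
Convert to mass loss: 3.184 μm/a × 7.14 g/cm³ = 22.73 g·m⁻²·a⁻¹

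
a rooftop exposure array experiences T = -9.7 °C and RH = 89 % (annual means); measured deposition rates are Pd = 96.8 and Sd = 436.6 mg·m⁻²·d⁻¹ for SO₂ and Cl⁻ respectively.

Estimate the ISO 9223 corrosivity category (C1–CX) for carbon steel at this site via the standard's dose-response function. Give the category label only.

carbon steel: T≤10 °C ⇒ hinge +0.150·(-9.7−10) = -2.9550
  Pd branch = 1.77·Pd^0.52·e^(0.02·RH+f) = 5.893 μm/a
  Sd branch = 0.102·Sd^0.62·e^(0.033·RH+0.04·T) = 56.55 μm/a
  sum: 5.893 + 56.55 → r_corr = 62.45 μm/a
Category bounds: 50…80 μm/a bracket r_corr ⇒ C4

C4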